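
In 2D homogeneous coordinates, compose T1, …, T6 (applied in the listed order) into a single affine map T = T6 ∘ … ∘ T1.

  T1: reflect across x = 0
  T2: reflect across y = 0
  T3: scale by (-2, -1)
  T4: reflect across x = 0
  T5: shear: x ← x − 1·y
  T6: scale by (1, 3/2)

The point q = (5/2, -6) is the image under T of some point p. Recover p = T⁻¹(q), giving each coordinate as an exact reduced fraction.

T1 = [-1 0 0; 0 1 0; 0 0 1]
T2·T1 = [-1 0 0; 0 -1 0; 0 0 1]
T3·…·T1 = [2 0 0; 0 1 0; 0 0 1]
T4·…·T1 = [-2 0 0; 0 1 0; 0 0 1]
T5·…·T1 = [-2 -1 0; 0 1 0; 0 0 1]
T6·…·T1 = [-2 -1 0; 0 3/2 0; 0 0 1]
det M = -3; M⁻¹ = [-1/2 -1/3 0; 0 2/3 0; 0 0 1]
M⁻¹ · (5/2, -6)ᵀ = (3/4, -4)ᵀ

p = (3/4, -4)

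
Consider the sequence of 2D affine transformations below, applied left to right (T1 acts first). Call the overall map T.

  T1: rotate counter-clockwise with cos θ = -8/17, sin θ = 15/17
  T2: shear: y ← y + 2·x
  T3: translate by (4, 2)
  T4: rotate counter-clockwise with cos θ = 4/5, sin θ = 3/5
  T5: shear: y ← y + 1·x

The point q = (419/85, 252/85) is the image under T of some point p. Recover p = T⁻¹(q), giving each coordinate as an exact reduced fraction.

p = (-3, 3)

T1 = [-8/17 -15/17 0; 15/17 -8/17 0; 0 0 1]
T2·T1 = [-8/17 -15/17 0; -1/17 -38/17 0; 0 0 1]
T3·…·T1 = [-8/17 -15/17 4; -1/17 -38/17 2; 0 0 1]
T4·…·T1 = [-29/85 54/85 2; -28/85 -197/85 4; 0 0 1]
T5·…·T1 = [-29/85 54/85 2; -57/85 -143/85 6; 0 0 1]
det M = 1; M⁻¹ = [-143/85 -54/85 122/17; 57/85 -29/85 12/17; 0 0 1]
M⁻¹ · (419/85, 252/85)ᵀ = (-3, 3)ᵀ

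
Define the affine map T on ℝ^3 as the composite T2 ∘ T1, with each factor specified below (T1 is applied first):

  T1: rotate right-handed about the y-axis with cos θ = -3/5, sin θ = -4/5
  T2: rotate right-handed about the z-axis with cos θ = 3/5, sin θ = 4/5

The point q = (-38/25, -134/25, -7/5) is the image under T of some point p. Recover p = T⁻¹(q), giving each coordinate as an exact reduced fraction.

p = (2, -2, 5)

T1 = [-3/5 0 -4/5 0; 0 1 0 0; 4/5 0 -3/5 0; 0 0 0 1]
T2·T1 = [-9/25 -4/5 -12/25 0; -12/25 3/5 -16/25 0; 4/5 0 -3/5 0; 0 0 0 1]
det M = 1; M⁻¹ = [-9/25 -12/25 4/5 0; -4/5 3/5 0 0; -12/25 -16/25 -3/5 0; 0 0 0 1]
M⁻¹ · (-38/25, -134/25, -7/5)ᵀ = (2, -2, 5)ᵀ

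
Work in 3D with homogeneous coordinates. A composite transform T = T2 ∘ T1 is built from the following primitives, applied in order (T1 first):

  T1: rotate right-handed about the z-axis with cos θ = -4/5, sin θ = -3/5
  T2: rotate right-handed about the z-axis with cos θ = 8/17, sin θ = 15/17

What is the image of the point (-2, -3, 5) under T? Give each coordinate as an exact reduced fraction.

T1 rotate right-handed about the z-axis with cos θ = -4/5, sin θ = -3/5: (-2, -3, 5) → (-1/5, 18/5, 5)
T2 rotate right-handed about the z-axis with cos θ = 8/17, sin θ = 15/17: (-1/5, 18/5, 5) → (-278/85, 129/85, 5)

T(p) = (-278/85, 129/85, 5)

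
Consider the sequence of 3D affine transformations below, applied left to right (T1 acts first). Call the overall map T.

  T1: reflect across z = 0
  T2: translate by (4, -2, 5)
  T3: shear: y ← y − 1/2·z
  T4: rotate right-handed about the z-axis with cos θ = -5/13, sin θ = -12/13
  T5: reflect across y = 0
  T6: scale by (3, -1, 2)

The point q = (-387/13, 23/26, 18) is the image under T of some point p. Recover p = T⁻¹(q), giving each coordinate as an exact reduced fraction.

p = (-1, -3, -4)

T1 = [1 0 0 0; 0 1 0 0; 0 0 -1 0; 0 0 0 1]
T2·T1 = [1 0 0 4; 0 1 0 -2; 0 0 -1 5; 0 0 0 1]
T3·…·T1 = [1 0 0 4; 0 1 1/2 -9/2; 0 0 -1 5; 0 0 0 1]
T4·…·T1 = [-5/13 12/13 6/13 -74/13; -12/13 -5/13 -5/26 -51/26; 0 0 -1 5; 0 0 0 1]
T5·…·T1 = [-5/13 12/13 6/13 -74/13; 12/13 5/13 5/26 51/26; 0 0 -1 5; 0 0 0 1]
T6·…·T1 = [-15/13 36/13 18/13 -222/13; -12/13 -5/13 -5/26 -51/26; 0 0 -2 10; 0 0 0 1]
det M = -6; M⁻¹ = [-5/39 -12/13 0 -4; 4/13 -5/13 1/4 2; 0 0 -1/2 5; 0 0 0 1]
M⁻¹ · (-387/13, 23/26, 18)ᵀ = (-1, -3, -4)ᵀ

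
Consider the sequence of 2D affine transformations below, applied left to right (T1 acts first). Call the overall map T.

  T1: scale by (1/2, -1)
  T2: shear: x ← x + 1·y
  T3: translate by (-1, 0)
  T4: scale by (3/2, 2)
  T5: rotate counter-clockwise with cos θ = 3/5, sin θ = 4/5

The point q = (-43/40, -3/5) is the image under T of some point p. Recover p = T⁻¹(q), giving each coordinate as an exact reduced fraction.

T1 = [1/2 0 0; 0 -1 0; 0 0 1]
T2·T1 = [1/2 -1 0; 0 -1 0; 0 0 1]
T3·…·T1 = [1/2 -1 -1; 0 -1 0; 0 0 1]
T4·…·T1 = [3/4 -3/2 -3/2; 0 -2 0; 0 0 1]
T5·…·T1 = [9/20 7/10 -9/10; 3/5 -12/5 -6/5; 0 0 1]
det M = -3/2; M⁻¹ = [8/5 7/15 2; 2/5 -3/10 0; 0 0 1]
M⁻¹ · (-43/40, -3/5)ᵀ = (0, -1/4)ᵀ

p = (0, -1/4)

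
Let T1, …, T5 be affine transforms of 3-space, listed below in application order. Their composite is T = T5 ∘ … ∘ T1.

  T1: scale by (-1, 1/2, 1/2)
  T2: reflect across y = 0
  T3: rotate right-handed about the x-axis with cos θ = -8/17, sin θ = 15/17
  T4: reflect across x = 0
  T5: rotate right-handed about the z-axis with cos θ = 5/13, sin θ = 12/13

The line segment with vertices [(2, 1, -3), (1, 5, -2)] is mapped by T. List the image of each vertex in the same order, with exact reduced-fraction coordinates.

image vertices: (-148/221, 1081/442, 9/34), (-335/221, 379/221, -59/34)

T1 scale by (-1, 1/2, 1/2): (2, 1, -3) → (-2, 1/2, -3/2); (1, 5, -2) → (-1, 5/2, -1)
T2 reflect across y = 0: (-2, 1/2, -3/2) → (-2, -1/2, -3/2); (-1, 5/2, -1) → (-1, -5/2, -1)
T3 rotate right-handed about the x-axis with cos θ = -8/17, sin θ = 15/17: (-2, -1/2, -3/2) → (-2, 53/34, 9/34); (-1, -5/2, -1) → (-1, 35/17, -59/34)
T4 reflect across x = 0: (-2, 53/34, 9/34) → (2, 53/34, 9/34); (-1, 35/17, -59/34) → (1, 35/17, -59/34)
T5 rotate right-handed about the z-axis with cos θ = 5/13, sin θ = 12/13: (2, 53/34, 9/34) → (-148/221, 1081/442, 9/34); (1, 35/17, -59/34) → (-335/221, 379/221, -59/34)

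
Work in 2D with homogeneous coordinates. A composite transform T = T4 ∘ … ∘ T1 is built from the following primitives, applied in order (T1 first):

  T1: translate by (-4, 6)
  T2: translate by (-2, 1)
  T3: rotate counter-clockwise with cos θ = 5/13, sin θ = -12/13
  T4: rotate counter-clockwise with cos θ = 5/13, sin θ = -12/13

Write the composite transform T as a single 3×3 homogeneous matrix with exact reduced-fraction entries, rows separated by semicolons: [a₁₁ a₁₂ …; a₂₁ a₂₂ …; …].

T1 = [1 0 -4; 0 1 6; 0 0 1]
T2·T1 = [1 0 -6; 0 1 7; 0 0 1]
T3·…·T1 = [5/13 12/13 54/13; -12/13 5/13 107/13; 0 0 1]
T4·…·T1 = [-119/169 120/169 1554/169; -120/169 -119/169 -113/169; 0 0 1]

T = [-119/169 120/169 1554/169; -120/169 -119/169 -113/169; 0 0 1]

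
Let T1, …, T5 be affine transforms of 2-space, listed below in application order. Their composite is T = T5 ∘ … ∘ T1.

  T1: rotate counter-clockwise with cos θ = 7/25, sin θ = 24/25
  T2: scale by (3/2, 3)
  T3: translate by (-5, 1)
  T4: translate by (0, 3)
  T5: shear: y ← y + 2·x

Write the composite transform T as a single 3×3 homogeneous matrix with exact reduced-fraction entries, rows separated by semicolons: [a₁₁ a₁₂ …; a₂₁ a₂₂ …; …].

T = [21/50 -36/25 -5; 93/25 -51/25 -6; 0 0 1]

T1 = [7/25 -24/25 0; 24/25 7/25 0; 0 0 1]
T2·T1 = [21/50 -36/25 0; 72/25 21/25 0; 0 0 1]
T3·…·T1 = [21/50 -36/25 -5; 72/25 21/25 1; 0 0 1]
T4·…·T1 = [21/50 -36/25 -5; 72/25 21/25 4; 0 0 1]
T5·…·T1 = [21/50 -36/25 -5; 93/25 -51/25 -6; 0 0 1]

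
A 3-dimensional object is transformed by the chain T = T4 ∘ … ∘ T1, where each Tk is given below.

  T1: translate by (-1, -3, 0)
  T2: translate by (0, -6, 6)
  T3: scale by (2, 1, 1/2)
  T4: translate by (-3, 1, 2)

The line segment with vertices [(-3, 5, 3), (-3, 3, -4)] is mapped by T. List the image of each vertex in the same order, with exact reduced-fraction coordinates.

T1 translate by (-1, -3, 0): (-3, 5, 3) → (-4, 2, 3); (-3, 3, -4) → (-4, 0, -4)
T2 translate by (0, -6, 6): (-4, 2, 3) → (-4, -4, 9); (-4, 0, -4) → (-4, -6, 2)
T3 scale by (2, 1, 1/2): (-4, -4, 9) → (-8, -4, 9/2); (-4, -6, 2) → (-8, -6, 1)
T4 translate by (-3, 1, 2): (-8, -4, 9/2) → (-11, -3, 13/2); (-8, -6, 1) → (-11, -5, 3)

image vertices: (-11, -3, 13/2), (-11, -5, 3)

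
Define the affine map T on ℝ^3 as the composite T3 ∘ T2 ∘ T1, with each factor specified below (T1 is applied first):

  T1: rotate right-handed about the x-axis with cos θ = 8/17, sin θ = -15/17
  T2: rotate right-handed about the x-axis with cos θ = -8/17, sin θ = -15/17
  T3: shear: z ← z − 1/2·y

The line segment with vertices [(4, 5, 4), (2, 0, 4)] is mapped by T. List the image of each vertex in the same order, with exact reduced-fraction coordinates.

T1 rotate right-handed about the x-axis with cos θ = 8/17, sin θ = -15/17: (4, 5, 4) → (4, 100/17, -43/17); (2, 0, 4) → (2, 60/17, 32/17)
T2 rotate right-handed about the x-axis with cos θ = -8/17, sin θ = -15/17: (4, 100/17, -43/17) → (4, -5, -4); (2, 60/17, 32/17) → (2, 0, -4)
T3 shear: z ← z − 1/2·y: (4, -5, -4) → (4, -5, -3/2); (2, 0, -4) → (2, 0, -4)

image vertices: (4, -5, -3/2), (2, 0, -4)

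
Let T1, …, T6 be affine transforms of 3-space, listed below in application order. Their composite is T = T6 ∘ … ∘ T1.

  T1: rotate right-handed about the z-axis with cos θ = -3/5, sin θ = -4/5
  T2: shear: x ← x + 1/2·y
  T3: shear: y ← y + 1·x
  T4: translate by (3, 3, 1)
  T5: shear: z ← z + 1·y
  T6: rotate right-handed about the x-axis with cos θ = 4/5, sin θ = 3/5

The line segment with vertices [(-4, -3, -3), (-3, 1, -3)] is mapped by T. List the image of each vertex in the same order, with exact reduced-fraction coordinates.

T1 rotate right-handed about the z-axis with cos θ = -3/5, sin θ = -4/5: (-4, -3, -3) → (0, 5, -3); (-3, 1, -3) → (13/5, 9/5, -3)
T2 shear: x ← x + 1/2·y: (0, 5, -3) → (5/2, 5, -3); (13/5, 9/5, -3) → (7/2, 9/5, -3)
T3 shear: y ← y + 1·x: (5/2, 5, -3) → (5/2, 15/2, -3); (7/2, 9/5, -3) → (7/2, 53/10, -3)
T4 translate by (3, 3, 1): (5/2, 15/2, -3) → (11/2, 21/2, -2); (7/2, 53/10, -3) → (13/2, 83/10, -2)
T5 shear: z ← z + 1·y: (11/2, 21/2, -2) → (11/2, 21/2, 17/2); (13/2, 83/10, -2) → (13/2, 83/10, 63/10)
T6 rotate right-handed about the x-axis with cos θ = 4/5, sin θ = 3/5: (11/2, 21/2, 17/2) → (11/2, 33/10, 131/10); (13/2, 83/10, 63/10) → (13/2, 143/50, 501/50)

image vertices: (11/2, 33/10, 131/10), (13/2, 143/50, 501/50)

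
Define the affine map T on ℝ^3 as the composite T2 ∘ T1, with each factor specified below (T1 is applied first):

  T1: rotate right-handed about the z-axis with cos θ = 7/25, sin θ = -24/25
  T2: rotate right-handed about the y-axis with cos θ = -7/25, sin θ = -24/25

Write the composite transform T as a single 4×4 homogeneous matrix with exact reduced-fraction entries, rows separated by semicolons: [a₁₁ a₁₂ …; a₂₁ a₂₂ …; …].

T1 = [7/25 24/25 0 0; -24/25 7/25 0 0; 0 0 1 0; 0 0 0 1]
T2·T1 = [-49/625 -168/625 -24/25 0; -24/25 7/25 0 0; 168/625 576/625 -7/25 0; 0 0 0 1]

T = [-49/625 -168/625 -24/25 0; -24/25 7/25 0 0; 168/625 576/625 -7/25 0; 0 0 0 1]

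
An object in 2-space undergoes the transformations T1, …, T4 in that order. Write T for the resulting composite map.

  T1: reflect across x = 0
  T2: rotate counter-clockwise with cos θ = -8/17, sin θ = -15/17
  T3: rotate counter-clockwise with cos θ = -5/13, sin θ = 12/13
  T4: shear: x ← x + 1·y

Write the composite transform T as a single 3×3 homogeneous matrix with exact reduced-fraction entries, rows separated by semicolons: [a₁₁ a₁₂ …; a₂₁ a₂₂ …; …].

T1 = [-1 0 0; 0 1 0; 0 0 1]
T2·T1 = [8/17 15/17 0; 15/17 -8/17 0; 0 0 1]
T3·…·T1 = [-220/221 21/221 0; 21/221 220/221 0; 0 0 1]
T4·…·T1 = [-199/221 241/221 0; 21/221 220/221 0; 0 0 1]

T = [-199/221 241/221 0; 21/221 220/221 0; 0 0 1]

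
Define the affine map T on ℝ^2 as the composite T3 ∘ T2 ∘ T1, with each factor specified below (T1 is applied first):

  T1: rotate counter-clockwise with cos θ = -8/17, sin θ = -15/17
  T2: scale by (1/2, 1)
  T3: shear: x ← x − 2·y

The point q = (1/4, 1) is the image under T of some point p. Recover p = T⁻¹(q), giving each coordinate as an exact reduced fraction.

p = (-3, 7/2)

T1 = [-8/17 15/17 0; -15/17 -8/17 0; 0 0 1]
T2·T1 = [-4/17 15/34 0; -15/17 -8/17 0; 0 0 1]
T3·…·T1 = [26/17 47/34 0; -15/17 -8/17 0; 0 0 1]
det M = 1/2; M⁻¹ = [-16/17 -47/17 0; 30/17 52/17 0; 0 0 1]
M⁻¹ · (1/4, 1)ᵀ = (-3, 7/2)ᵀ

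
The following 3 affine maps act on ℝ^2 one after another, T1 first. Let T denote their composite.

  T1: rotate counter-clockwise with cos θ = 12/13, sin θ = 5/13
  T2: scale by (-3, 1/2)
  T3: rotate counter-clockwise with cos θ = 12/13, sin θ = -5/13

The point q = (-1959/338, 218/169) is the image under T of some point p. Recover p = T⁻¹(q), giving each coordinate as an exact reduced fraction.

p = (1, -8/3)

T1 = [12/13 -5/13 0; 5/13 12/13 0; 0 0 1]
T2·T1 = [-36/13 15/13 0; 5/26 6/13 0; 0 0 1]
T3·…·T1 = [-839/338 210/169 0; 210/169 -3/169 0; 0 0 1]
det M = -3/2; M⁻¹ = [2/169 140/169 0; 140/169 839/507 0; 0 0 1]
M⁻¹ · (-1959/338, 218/169)ᵀ = (1, -8/3)ᵀ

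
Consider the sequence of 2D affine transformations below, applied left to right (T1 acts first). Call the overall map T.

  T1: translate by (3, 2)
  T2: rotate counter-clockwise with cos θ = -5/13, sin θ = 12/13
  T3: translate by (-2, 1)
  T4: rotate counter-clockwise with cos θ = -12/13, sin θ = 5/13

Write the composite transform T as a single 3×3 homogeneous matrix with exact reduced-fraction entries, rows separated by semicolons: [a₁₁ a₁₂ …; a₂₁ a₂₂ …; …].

T = [0 1 45/13; -1 0 -61/13; 0 0 1]

T1 = [1 0 3; 0 1 2; 0 0 1]
T2·T1 = [-5/13 -12/13 -3; 12/13 -5/13 2; 0 0 1]
T3·…·T1 = [-5/13 -12/13 -5; 12/13 -5/13 3; 0 0 1]
T4·…·T1 = [0 1 45/13; -1 0 -61/13; 0 0 1]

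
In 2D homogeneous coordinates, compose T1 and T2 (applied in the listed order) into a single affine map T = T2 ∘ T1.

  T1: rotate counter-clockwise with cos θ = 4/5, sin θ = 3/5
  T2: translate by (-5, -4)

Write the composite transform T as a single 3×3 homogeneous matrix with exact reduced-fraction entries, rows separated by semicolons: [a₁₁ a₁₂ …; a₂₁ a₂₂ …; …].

T1 = [4/5 -3/5 0; 3/5 4/5 0; 0 0 1]
T2·T1 = [4/5 -3/5 -5; 3/5 4/5 -4; 0 0 1]

T = [4/5 -3/5 -5; 3/5 4/5 -4; 0 0 1]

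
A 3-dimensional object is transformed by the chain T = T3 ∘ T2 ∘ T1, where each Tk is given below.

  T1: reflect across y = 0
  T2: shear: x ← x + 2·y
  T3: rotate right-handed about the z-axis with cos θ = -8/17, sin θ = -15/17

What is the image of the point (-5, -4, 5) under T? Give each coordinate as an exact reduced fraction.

T(p) = (36/17, -77/17, 5)

T1 reflect across y = 0: (-5, -4, 5) → (-5, 4, 5)
T2 shear: x ← x + 2·y: (-5, 4, 5) → (3, 4, 5)
T3 rotate right-handed about the z-axis with cos θ = -8/17, sin θ = -15/17: (3, 4, 5) → (36/17, -77/17, 5)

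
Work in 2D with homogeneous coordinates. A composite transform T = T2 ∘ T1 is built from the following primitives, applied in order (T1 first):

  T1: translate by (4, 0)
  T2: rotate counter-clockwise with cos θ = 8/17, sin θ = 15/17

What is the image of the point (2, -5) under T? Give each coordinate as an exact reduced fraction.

T(p) = (123/17, 50/17)

T1 translate by (4, 0): (2, -5) → (6, -5)
T2 rotate counter-clockwise with cos θ = 8/17, sin θ = 15/17: (6, -5) → (123/17, 50/17)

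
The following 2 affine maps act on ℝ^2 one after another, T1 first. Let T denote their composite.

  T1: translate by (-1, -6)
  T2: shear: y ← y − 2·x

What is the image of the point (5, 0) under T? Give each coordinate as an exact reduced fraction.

T(p) = (4, -14)

T1 translate by (-1, -6): (5, 0) → (4, -6)
T2 shear: y ← y − 2·x: (4, -6) → (4, -14)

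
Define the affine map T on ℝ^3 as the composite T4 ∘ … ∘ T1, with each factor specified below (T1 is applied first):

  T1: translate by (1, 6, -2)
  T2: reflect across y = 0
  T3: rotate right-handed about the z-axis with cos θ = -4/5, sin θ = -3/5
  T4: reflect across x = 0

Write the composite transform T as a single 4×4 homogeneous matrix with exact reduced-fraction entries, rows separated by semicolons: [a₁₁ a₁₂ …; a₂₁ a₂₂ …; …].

T1 = [1 0 0 1; 0 1 0 6; 0 0 1 -2; 0 0 0 1]
T2·T1 = [1 0 0 1; 0 -1 0 -6; 0 0 1 -2; 0 0 0 1]
T3·…·T1 = [-4/5 -3/5 0 -22/5; -3/5 4/5 0 21/5; 0 0 1 -2; 0 0 0 1]
T4·…·T1 = [4/5 3/5 0 22/5; -3/5 4/5 0 21/5; 0 0 1 -2; 0 0 0 1]

T = [4/5 3/5 0 22/5; -3/5 4/5 0 21/5; 0 0 1 -2; 0 0 0 1]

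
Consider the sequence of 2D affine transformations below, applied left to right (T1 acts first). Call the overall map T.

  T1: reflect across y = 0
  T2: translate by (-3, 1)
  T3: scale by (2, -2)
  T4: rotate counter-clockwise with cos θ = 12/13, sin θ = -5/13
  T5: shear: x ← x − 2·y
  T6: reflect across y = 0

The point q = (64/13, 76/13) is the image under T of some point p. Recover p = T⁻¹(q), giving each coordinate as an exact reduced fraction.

T1 = [1 0 0; 0 -1 0; 0 0 1]
T2·T1 = [1 0 -3; 0 -1 1; 0 0 1]
T3·…·T1 = [2 0 -6; 0 2 -2; 0 0 1]
T4·…·T1 = [24/13 10/13 -82/13; -10/13 24/13 6/13; 0 0 1]
T5·…·T1 = [44/13 -38/13 -94/13; -10/13 24/13 6/13; 0 0 1]
T6·…·T1 = [44/13 -38/13 -94/13; 10/13 -24/13 -6/13; 0 0 1]
det M = -4; M⁻¹ = [6/13 -19/26 3; 5/26 -11/13 1; 0 0 1]
M⁻¹ · (64/13, 76/13)ᵀ = (1, -3)ᵀ

p = (1, -3)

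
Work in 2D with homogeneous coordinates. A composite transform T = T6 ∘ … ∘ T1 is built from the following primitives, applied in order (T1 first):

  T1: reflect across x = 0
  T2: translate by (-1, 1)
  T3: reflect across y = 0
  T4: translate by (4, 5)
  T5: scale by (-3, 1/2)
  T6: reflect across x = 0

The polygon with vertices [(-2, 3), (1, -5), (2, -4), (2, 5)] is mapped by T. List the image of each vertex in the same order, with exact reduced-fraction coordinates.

image vertices: (15, 1/2), (6, 9/2), (3, 4), (3, -1/2)

T1 reflect across x = 0: (-2, 3) → (2, 3); (1, -5) → (-1, -5); (2, -4) → (-2, -4); (2, 5) → (-2, 5)
T2 translate by (-1, 1): (2, 3) → (1, 4); (-1, -5) → (-2, -4); (-2, -4) → (-3, -3); (-2, 5) → (-3, 6)
T3 reflect across y = 0: (1, 4) → (1, -4); (-2, -4) → (-2, 4); (-3, -3) → (-3, 3); (-3, 6) → (-3, -6)
T4 translate by (4, 5): (1, -4) → (5, 1); (-2, 4) → (2, 9); (-3, 3) → (1, 8); (-3, -6) → (1, -1)
T5 scale by (-3, 1/2): (5, 1) → (-15, 1/2); (2, 9) → (-6, 9/2); (1, 8) → (-3, 4); (1, -1) → (-3, -1/2)
T6 reflect across x = 0: (-15, 1/2) → (15, 1/2); (-6, 9/2) → (6, 9/2); (-3, 4) → (3, 4); (-3, -1/2) → (3, -1/2)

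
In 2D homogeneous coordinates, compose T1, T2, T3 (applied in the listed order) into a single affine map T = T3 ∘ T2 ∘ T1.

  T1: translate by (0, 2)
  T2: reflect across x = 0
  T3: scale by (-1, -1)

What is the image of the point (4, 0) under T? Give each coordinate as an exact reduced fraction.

T(p) = (4, -2)

T1 translate by (0, 2): (4, 0) → (4, 2)
T2 reflect across x = 0: (4, 2) → (-4, 2)
T3 scale by (-1, -1): (-4, 2) → (4, -2)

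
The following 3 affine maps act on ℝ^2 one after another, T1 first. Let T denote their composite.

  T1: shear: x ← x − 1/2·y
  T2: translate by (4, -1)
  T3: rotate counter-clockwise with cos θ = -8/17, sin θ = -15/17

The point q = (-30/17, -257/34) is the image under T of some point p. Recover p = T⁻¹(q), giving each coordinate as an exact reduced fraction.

p = (5, 3)

T1 = [1 -1/2 0; 0 1 0; 0 0 1]
T2·T1 = [1 -1/2 4; 0 1 -1; 0 0 1]
T3·…·T1 = [-8/17 19/17 -47/17; -15/17 -1/34 -52/17; 0 0 1]
det M = 1; M⁻¹ = [-1/34 -19/17 -7/2; 15/17 -8/17 1; 0 0 1]
M⁻¹ · (-30/17, -257/34)ᵀ = (5, 3)ᵀ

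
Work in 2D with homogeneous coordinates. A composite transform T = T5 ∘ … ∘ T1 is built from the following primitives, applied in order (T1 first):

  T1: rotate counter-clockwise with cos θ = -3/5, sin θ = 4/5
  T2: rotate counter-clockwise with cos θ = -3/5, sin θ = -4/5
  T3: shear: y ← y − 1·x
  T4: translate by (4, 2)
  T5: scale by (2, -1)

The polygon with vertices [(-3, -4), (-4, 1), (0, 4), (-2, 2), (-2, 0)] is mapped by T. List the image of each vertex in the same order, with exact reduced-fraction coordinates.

image vertices: (2, -1), (0, -7), (8, -6), (4, -6), (4, -4)

T1 rotate counter-clockwise with cos θ = -3/5, sin θ = 4/5: (-3, -4) → (5, 0); (-4, 1) → (8/5, -19/5); (0, 4) → (-16/5, -12/5); (-2, 2) → (-2/5, -14/5); (-2, 0) → (6/5, -8/5)
T2 rotate counter-clockwise with cos θ = -3/5, sin θ = -4/5: (5, 0) → (-3, -4); (8/5, -19/5) → (-4, 1); (-16/5, -12/5) → (0, 4); (-2/5, -14/5) → (-2, 2); (6/5, -8/5) → (-2, 0)
T3 shear: y ← y − 1·x: (-3, -4) → (-3, -1); (-4, 1) → (-4, 5); (0, 4) → (0, 4); (-2, 2) → (-2, 4); (-2, 0) → (-2, 2)
T4 translate by (4, 2): (-3, -1) → (1, 1); (-4, 5) → (0, 7); (0, 4) → (4, 6); (-2, 4) → (2, 6); (-2, 2) → (2, 4)
T5 scale by (2, -1): (1, 1) → (2, -1); (0, 7) → (0, -7); (4, 6) → (8, -6); (2, 6) → (4, -6); (2, 4) → (4, -4)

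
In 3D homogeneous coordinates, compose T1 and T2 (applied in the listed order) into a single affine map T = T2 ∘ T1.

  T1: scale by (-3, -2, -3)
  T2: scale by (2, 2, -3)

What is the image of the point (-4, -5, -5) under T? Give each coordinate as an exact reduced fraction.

T1 scale by (-3, -2, -3): (-4, -5, -5) → (12, 10, 15)
T2 scale by (2, 2, -3): (12, 10, 15) → (24, 20, -45)

T(p) = (24, 20, -45)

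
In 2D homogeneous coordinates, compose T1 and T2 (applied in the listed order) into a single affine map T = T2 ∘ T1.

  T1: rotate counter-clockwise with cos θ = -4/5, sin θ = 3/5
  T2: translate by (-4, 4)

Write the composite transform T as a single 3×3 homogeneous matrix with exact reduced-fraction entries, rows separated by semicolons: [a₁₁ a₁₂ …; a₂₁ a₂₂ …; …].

T1 = [-4/5 -3/5 0; 3/5 -4/5 0; 0 0 1]
T2·T1 = [-4/5 -3/5 -4; 3/5 -4/5 4; 0 0 1]

T = [-4/5 -3/5 -4; 3/5 -4/5 4; 0 0 1]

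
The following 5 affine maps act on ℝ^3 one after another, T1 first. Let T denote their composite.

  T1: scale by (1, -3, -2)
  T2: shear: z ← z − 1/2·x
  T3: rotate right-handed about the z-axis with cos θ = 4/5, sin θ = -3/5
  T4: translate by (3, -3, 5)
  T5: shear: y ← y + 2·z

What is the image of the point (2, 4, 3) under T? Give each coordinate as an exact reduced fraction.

T1 scale by (1, -3, -2): (2, 4, 3) → (2, -12, -6)
T2 shear: z ← z − 1/2·x: (2, -12, -6) → (2, -12, -7)
T3 rotate right-handed about the z-axis with cos θ = 4/5, sin θ = -3/5: (2, -12, -7) → (-28/5, -54/5, -7)
T4 translate by (3, -3, 5): (-28/5, -54/5, -7) → (-13/5, -69/5, -2)
T5 shear: y ← y + 2·z: (-13/5, -69/5, -2) → (-13/5, -89/5, -2)

T(p) = (-13/5, -89/5, -2)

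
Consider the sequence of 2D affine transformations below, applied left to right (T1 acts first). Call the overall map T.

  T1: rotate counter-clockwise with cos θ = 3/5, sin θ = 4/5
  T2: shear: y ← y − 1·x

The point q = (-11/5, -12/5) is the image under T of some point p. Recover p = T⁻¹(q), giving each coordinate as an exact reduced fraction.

T1 = [3/5 -4/5 0; 4/5 3/5 0; 0 0 1]
T2·T1 = [3/5 -4/5 0; 1/5 7/5 0; 0 0 1]
det M = 1; M⁻¹ = [7/5 4/5 0; -1/5 3/5 0; 0 0 1]
M⁻¹ · (-11/5, -12/5)ᵀ = (-5, -1)ᵀ

p = (-5, -1)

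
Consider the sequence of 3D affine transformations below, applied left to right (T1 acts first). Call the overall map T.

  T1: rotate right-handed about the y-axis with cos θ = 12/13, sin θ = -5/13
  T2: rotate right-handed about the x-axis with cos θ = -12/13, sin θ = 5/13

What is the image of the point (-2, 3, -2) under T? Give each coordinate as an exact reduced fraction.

T(p) = (-14/13, -298/169, 603/169)

T1 rotate right-handed about the y-axis with cos θ = 12/13, sin θ = -5/13: (-2, 3, -2) → (-14/13, 3, -34/13)
T2 rotate right-handed about the x-axis with cos θ = -12/13, sin θ = 5/13: (-14/13, 3, -34/13) → (-14/13, -298/169, 603/169)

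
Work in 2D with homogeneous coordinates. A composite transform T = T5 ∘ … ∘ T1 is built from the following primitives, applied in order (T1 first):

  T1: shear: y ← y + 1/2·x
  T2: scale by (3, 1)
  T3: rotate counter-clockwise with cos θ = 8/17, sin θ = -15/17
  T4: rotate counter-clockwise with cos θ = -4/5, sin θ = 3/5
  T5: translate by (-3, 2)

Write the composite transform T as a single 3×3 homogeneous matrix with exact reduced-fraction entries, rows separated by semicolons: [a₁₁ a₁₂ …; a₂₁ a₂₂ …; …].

T = [-3/85 -84/85 -3; 517/170 13/85 2; 0 0 1]

T1 = [1 0 0; 1/2 1 0; 0 0 1]
T2·T1 = [3 0 0; 1/2 1 0; 0 0 1]
T3·…·T1 = [63/34 15/17 0; -41/17 8/17 0; 0 0 1]
T4·…·T1 = [-3/85 -84/85 0; 517/170 13/85 0; 0 0 1]
T5·…·T1 = [-3/85 -84/85 -3; 517/170 13/85 2; 0 0 1]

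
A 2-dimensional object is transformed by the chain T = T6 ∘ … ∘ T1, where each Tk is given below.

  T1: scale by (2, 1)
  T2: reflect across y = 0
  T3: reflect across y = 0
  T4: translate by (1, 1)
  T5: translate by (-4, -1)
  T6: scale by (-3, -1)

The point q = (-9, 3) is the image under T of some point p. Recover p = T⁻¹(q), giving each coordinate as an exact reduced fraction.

p = (3, -3)

T1 = [2 0 0; 0 1 0; 0 0 1]
T2·T1 = [2 0 0; 0 -1 0; 0 0 1]
T3·…·T1 = [2 0 0; 0 1 0; 0 0 1]
T4·…·T1 = [2 0 1; 0 1 1; 0 0 1]
T5·…·T1 = [2 0 -3; 0 1 0; 0 0 1]
T6·…·T1 = [-6 0 9; 0 -1 0; 0 0 1]
det M = 6; M⁻¹ = [-1/6 0 3/2; 0 -1 0; 0 0 1]
M⁻¹ · (-9, 3)ᵀ = (3, -3)ᵀ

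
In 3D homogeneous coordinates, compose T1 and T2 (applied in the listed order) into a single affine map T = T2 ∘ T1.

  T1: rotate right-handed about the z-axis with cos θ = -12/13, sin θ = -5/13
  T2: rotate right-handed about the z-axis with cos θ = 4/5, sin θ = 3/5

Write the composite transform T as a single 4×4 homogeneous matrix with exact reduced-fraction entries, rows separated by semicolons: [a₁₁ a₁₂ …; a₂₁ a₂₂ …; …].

T = [-33/65 56/65 0 0; -56/65 -33/65 0 0; 0 0 1 0; 0 0 0 1]

T1 = [-12/13 5/13 0 0; -5/13 -12/13 0 0; 0 0 1 0; 0 0 0 1]
T2·T1 = [-33/65 56/65 0 0; -56/65 -33/65 0 0; 0 0 1 0; 0 0 0 1]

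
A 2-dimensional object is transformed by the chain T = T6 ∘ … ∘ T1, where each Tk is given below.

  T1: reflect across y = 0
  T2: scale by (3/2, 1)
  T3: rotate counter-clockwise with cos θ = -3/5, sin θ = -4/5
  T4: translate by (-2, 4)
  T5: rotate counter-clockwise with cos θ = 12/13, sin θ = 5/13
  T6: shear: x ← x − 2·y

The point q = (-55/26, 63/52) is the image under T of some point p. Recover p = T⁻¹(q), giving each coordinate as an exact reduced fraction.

T1 = [1 0 0; 0 -1 0; 0 0 1]
T2·T1 = [3/2 0 0; 0 -1 0; 0 0 1]
T3·…·T1 = [-9/10 -4/5 0; -6/5 3/5 0; 0 0 1]
T4·…·T1 = [-9/10 -4/5 -2; -6/5 3/5 4; 0 0 1]
T5·…·T1 = [-24/65 -63/65 -44/13; -189/130 16/65 38/13; 0 0 1]
T6·…·T1 = [33/13 -19/13 -120/13; -189/130 16/65 38/13; 0 0 1]
det M = -3/2; M⁻¹ = [-32/195 -38/39 4/3; -63/65 -22/13 -4; 0 0 1]
M⁻¹ · (-55/26, 63/52)ᵀ = (1/2, -4)ᵀ

p = (1/2, -4)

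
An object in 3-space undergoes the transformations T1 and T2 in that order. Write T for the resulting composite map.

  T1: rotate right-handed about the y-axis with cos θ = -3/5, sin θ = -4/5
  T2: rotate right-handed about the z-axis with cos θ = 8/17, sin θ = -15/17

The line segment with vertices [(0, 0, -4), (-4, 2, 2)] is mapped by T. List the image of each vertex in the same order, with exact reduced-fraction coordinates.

image vertices: (128/85, -48/17, 12/5), (182/85, 4/17, -22/5)

T1 rotate right-handed about the y-axis with cos θ = -3/5, sin θ = -4/5: (0, 0, -4) → (16/5, 0, 12/5); (-4, 2, 2) → (4/5, 2, -22/5)
T2 rotate right-handed about the z-axis with cos θ = 8/17, sin θ = -15/17: (16/5, 0, 12/5) → (128/85, -48/17, 12/5); (4/5, 2, -22/5) → (182/85, 4/17, -22/5)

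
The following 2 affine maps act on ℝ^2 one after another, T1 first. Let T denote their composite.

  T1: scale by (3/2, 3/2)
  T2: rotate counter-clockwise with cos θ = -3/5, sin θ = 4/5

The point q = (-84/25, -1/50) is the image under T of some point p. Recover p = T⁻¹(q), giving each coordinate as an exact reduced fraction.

p = (4/3, 9/5)

T1 = [3/2 0 0; 0 3/2 0; 0 0 1]
T2·T1 = [-9/10 -6/5 0; 6/5 -9/10 0; 0 0 1]
det M = 9/4; M⁻¹ = [-2/5 8/15 0; -8/15 -2/5 0; 0 0 1]
M⁻¹ · (-84/25, -1/50)ᵀ = (4/3, 9/5)ᵀ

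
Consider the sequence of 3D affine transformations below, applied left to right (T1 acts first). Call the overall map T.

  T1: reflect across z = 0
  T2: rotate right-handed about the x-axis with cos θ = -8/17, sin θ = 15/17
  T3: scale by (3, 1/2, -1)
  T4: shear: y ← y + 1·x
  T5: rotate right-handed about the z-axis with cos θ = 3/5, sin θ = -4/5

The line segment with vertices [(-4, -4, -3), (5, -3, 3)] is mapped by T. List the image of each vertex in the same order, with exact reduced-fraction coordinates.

T1 reflect across z = 0: (-4, -4, -3) → (-4, -4, 3); (5, -3, 3) → (5, -3, -3)
T2 rotate right-handed about the x-axis with cos θ = -8/17, sin θ = 15/17: (-4, -4, 3) → (-4, -13/17, -84/17); (5, -3, -3) → (5, 69/17, -21/17)
T3 scale by (3, 1/2, -1): (-4, -13/17, -84/17) → (-12, -13/34, 84/17); (5, 69/17, -21/17) → (15, 69/34, 21/17)
T4 shear: y ← y + 1·x: (-12, -13/34, 84/17) → (-12, -421/34, 84/17); (15, 69/34, 21/17) → (15, 579/34, 21/17)
T5 rotate right-handed about the z-axis with cos θ = 3/5, sin θ = -4/5: (-12, -421/34, 84/17) → (-1454/85, 369/170, 84/17); (15, 579/34, 21/17) → (1923/85, -303/170, 21/17)

image vertices: (-1454/85, 369/170, 84/17), (1923/85, -303/170, 21/17)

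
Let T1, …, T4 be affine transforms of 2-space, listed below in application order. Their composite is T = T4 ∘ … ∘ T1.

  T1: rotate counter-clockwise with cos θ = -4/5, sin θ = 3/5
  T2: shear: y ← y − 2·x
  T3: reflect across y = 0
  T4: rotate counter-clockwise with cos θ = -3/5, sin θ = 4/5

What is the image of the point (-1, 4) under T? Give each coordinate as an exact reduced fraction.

T1 rotate counter-clockwise with cos θ = -4/5, sin θ = 3/5: (-1, 4) → (-8/5, -19/5)
T2 shear: y ← y − 2·x: (-8/5, -19/5) → (-8/5, -3/5)
T3 reflect across y = 0: (-8/5, -3/5) → (-8/5, 3/5)
T4 rotate counter-clockwise with cos θ = -3/5, sin θ = 4/5: (-8/5, 3/5) → (12/25, -41/25)

T(p) = (12/25, -41/25)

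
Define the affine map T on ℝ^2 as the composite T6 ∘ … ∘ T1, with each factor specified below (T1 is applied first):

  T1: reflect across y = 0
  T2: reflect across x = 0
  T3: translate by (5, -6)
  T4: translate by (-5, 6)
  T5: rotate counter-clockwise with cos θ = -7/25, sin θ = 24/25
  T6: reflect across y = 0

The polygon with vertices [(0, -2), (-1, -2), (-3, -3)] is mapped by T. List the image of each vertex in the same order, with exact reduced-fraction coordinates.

image vertices: (-48/25, 14/25), (-11/5, -2/5), (-93/25, -51/25)

T1 reflect across y = 0: (0, -2) → (0, 2); (-1, -2) → (-1, 2); (-3, -3) → (-3, 3)
T2 reflect across x = 0: (0, 2) → (0, 2); (-1, 2) → (1, 2); (-3, 3) → (3, 3)
T3 translate by (5, -6): (0, 2) → (5, -4); (1, 2) → (6, -4); (3, 3) → (8, -3)
T4 translate by (-5, 6): (5, -4) → (0, 2); (6, -4) → (1, 2); (8, -3) → (3, 3)
T5 rotate counter-clockwise with cos θ = -7/25, sin θ = 24/25: (0, 2) → (-48/25, -14/25); (1, 2) → (-11/5, 2/5); (3, 3) → (-93/25, 51/25)
T6 reflect across y = 0: (-48/25, -14/25) → (-48/25, 14/25); (-11/5, 2/5) → (-11/5, -2/5); (-93/25, 51/25) → (-93/25, -51/25)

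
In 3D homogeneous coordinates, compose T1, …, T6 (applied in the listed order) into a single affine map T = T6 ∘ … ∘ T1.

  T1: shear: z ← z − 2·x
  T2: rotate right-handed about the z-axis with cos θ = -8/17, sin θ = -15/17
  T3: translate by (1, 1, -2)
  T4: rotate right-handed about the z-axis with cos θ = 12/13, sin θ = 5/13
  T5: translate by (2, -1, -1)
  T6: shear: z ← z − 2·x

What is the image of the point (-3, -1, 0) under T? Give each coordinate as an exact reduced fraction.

T1 shear: z ← z − 2·x: (-3, -1, 0) → (-3, -1, 6)
T2 rotate right-handed about the z-axis with cos θ = -8/17, sin θ = -15/17: (-3, -1, 6) → (9/17, 53/17, 6)
T3 translate by (1, 1, -2): (9/17, 53/17, 6) → (26/17, 70/17, 4)
T4 rotate right-handed about the z-axis with cos θ = 12/13, sin θ = 5/13: (26/17, 70/17, 4) → (-38/221, 970/221, 4)
T5 translate by (2, -1, -1): (-38/221, 970/221, 4) → (404/221, 749/221, 3)
T6 shear: z ← z − 2·x: (404/221, 749/221, 3) → (404/221, 749/221, -145/221)

T(p) = (404/221, 749/221, -145/221)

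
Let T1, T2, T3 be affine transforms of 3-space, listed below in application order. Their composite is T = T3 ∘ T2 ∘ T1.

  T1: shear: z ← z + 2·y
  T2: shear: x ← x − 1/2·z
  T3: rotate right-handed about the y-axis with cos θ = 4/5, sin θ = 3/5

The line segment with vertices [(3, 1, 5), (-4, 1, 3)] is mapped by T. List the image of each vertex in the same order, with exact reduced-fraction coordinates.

T1 shear: z ← z + 2·y: (3, 1, 5) → (3, 1, 7); (-4, 1, 3) → (-4, 1, 5)
T2 shear: x ← x − 1/2·z: (3, 1, 7) → (-1/2, 1, 7); (-4, 1, 5) → (-13/2, 1, 5)
T3 rotate right-handed about the y-axis with cos θ = 4/5, sin θ = 3/5: (-1/2, 1, 7) → (19/5, 1, 59/10); (-13/2, 1, 5) → (-11/5, 1, 79/10)

image vertices: (19/5, 1, 59/10), (-11/5, 1, 79/10)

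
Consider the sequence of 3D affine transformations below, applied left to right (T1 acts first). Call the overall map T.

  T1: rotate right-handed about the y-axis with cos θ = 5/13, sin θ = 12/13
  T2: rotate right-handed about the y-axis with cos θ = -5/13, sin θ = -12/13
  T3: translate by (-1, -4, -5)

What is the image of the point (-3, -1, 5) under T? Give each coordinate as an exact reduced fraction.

T(p) = (-1126/169, -5, -610/169)

T1 rotate right-handed about the y-axis with cos θ = 5/13, sin θ = 12/13: (-3, -1, 5) → (45/13, -1, 61/13)
T2 rotate right-handed about the y-axis with cos θ = -5/13, sin θ = -12/13: (45/13, -1, 61/13) → (-957/169, -1, 235/169)
T3 translate by (-1, -4, -5): (-957/169, -1, 235/169) → (-1126/169, -5, -610/169)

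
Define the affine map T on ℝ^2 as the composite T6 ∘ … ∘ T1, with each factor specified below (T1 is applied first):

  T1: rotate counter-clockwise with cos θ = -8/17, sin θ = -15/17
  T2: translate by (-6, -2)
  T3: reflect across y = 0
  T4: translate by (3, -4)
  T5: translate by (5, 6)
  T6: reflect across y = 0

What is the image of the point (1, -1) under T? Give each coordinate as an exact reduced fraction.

T1 rotate counter-clockwise with cos θ = -8/17, sin θ = -15/17: (1, -1) → (-23/17, -7/17)
T2 translate by (-6, -2): (-23/17, -7/17) → (-125/17, -41/17)
T3 reflect across y = 0: (-125/17, -41/17) → (-125/17, 41/17)
T4 translate by (3, -4): (-125/17, 41/17) → (-74/17, -27/17)
T5 translate by (5, 6): (-74/17, -27/17) → (11/17, 75/17)
T6 reflect across y = 0: (11/17, 75/17) → (11/17, -75/17)

T(p) = (11/17, -75/17)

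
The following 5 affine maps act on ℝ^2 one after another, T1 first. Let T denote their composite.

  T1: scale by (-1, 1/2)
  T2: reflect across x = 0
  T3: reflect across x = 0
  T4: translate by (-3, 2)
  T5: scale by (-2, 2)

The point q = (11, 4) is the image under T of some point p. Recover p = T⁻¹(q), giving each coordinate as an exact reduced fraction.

T1 = [-1 0 0; 0 1/2 0; 0 0 1]
T2·T1 = [1 0 0; 0 1/2 0; 0 0 1]
T3·…·T1 = [-1 0 0; 0 1/2 0; 0 0 1]
T4·…·T1 = [-1 0 -3; 0 1/2 2; 0 0 1]
T5·…·T1 = [2 0 6; 0 1 4; 0 0 1]
det M = 2; M⁻¹ = [1/2 0 -3; 0 1 -4; 0 0 1]
M⁻¹ · (11, 4)ᵀ = (5/2, 0)ᵀ

p = (5/2, 0)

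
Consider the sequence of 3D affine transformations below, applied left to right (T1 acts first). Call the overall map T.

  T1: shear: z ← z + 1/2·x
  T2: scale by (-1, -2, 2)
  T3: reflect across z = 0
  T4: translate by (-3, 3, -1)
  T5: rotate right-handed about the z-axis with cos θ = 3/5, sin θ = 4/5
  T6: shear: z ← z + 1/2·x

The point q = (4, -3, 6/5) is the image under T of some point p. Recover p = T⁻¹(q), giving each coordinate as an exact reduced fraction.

T1 = [1 0 0 0; 0 1 0 0; 1/2 0 1 0; 0 0 0 1]
T2·T1 = [-1 0 0 0; 0 -2 0 0; 1 0 2 0; 0 0 0 1]
T3·…·T1 = [-1 0 0 0; 0 -2 0 0; -1 0 -2 0; 0 0 0 1]
T4·…·T1 = [-1 0 0 -3; 0 -2 0 3; -1 0 -2 -1; 0 0 0 1]
T5·…·T1 = [-3/5 8/5 0 -21/5; -4/5 -6/5 0 -3/5; -1 0 -2 -1; 0 0 0 1]
T6·…·T1 = [-3/5 8/5 0 -21/5; -4/5 -6/5 0 -3/5; -13/10 4/5 -2 -31/10; 0 0 0 1]
det M = -4; M⁻¹ = [-3/5 -4/5 0 -3; 2/5 -3/10 0 3/2; 11/20 2/5 -1/2 1; 0 0 0 1]
M⁻¹ · (4, -3, 6/5)ᵀ = (-3, 4, 7/5)ᵀ

p = (-3, 4, 7/5)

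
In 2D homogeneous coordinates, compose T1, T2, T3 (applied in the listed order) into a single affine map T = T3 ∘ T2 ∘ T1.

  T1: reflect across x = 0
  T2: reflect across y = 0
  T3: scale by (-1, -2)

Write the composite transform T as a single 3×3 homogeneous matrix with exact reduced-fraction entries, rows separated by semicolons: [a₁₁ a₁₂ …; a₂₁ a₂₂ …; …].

T = [1 0 0; 0 2 0; 0 0 1]

T1 = [-1 0 0; 0 1 0; 0 0 1]
T2·T1 = [-1 0 0; 0 -1 0; 0 0 1]
T3·…·T1 = [1 0 0; 0 2 0; 0 0 1]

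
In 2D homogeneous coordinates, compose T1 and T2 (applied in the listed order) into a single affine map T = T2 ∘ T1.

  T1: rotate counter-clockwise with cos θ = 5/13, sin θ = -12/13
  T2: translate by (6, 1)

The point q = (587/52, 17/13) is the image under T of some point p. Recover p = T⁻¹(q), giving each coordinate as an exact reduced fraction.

p = (7/4, 5)

T1 = [5/13 12/13 0; -12/13 5/13 0; 0 0 1]
T2·T1 = [5/13 12/13 6; -12/13 5/13 1; 0 0 1]
det M = 1; M⁻¹ = [5/13 -12/13 -18/13; 12/13 5/13 -77/13; 0 0 1]
M⁻¹ · (587/52, 17/13)ᵀ = (7/4, 5)ᵀ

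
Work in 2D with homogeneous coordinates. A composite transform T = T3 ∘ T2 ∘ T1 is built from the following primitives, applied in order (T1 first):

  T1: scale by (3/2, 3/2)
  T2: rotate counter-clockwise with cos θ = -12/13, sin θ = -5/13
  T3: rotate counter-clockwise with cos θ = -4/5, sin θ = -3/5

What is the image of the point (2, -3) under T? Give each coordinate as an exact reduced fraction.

T(p) = (27/5, 3/10)

T1 scale by (3/2, 3/2): (2, -3) → (3, -9/2)
T2 rotate counter-clockwise with cos θ = -12/13, sin θ = -5/13: (3, -9/2) → (-9/2, 3)
T3 rotate counter-clockwise with cos θ = -4/5, sin θ = -3/5: (-9/2, 3) → (27/5, 3/10)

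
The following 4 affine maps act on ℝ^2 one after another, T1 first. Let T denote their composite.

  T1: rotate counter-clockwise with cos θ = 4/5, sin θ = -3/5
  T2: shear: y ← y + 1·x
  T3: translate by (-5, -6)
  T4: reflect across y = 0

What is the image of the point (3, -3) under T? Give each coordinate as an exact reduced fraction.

T1 rotate counter-clockwise with cos θ = 4/5, sin θ = -3/5: (3, -3) → (3/5, -21/5)
T2 shear: y ← y + 1·x: (3/5, -21/5) → (3/5, -18/5)
T3 translate by (-5, -6): (3/5, -18/5) → (-22/5, -48/5)
T4 reflect across y = 0: (-22/5, -48/5) → (-22/5, 48/5)

T(p) = (-22/5, 48/5)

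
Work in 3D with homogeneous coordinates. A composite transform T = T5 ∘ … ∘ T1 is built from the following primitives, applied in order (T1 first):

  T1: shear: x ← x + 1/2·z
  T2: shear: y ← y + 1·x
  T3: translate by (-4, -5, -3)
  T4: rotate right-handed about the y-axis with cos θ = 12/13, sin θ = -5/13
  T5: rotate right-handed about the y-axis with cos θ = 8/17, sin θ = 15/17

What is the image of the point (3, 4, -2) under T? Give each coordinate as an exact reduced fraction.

T1 shear: x ← x + 1/2·z: (3, 4, -2) → (2, 4, -2)
T2 shear: y ← y + 1·x: (2, 4, -2) → (2, 6, -2)
T3 translate by (-4, -5, -3): (2, 6, -2) → (-2, 1, -5)
T4 rotate right-handed about the y-axis with cos θ = 12/13, sin θ = -5/13: (-2, 1, -5) → (1/13, 1, -70/13)
T5 rotate right-handed about the y-axis with cos θ = 8/17, sin θ = 15/17: (1/13, 1, -70/13) → (-1042/221, 1, -575/221)

T(p) = (-1042/221, 1, -575/221)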